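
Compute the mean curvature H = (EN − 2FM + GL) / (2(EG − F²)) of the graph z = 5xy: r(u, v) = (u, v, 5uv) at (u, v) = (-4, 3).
H = 375*sqrt(626)/97969

With E = 25*v^2 + 1, F = 25*u*v, G = 25*u^2 + 1, L = 0, M = 5/sqrt(25*u^2 + 25*v^2 + 1), N = 0, assemble
  H = (EN − 2FM + GL) / (2(EG − F²)) = -125*u*v/(25*u^2 + 25*v^2 + 1)^(3/2).
At (u, v) = (-4, 3): H = 375*sqrt(626)/97969.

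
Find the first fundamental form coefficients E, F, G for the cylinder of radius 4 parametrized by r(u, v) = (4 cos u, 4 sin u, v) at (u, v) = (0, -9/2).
E = 16;  F = 0;  G = 1

Partials: r_u = (-4*sin(u), 4*cos(u), 0), r_v = (0, 0, 1). As functions of (u, v):
  E = r_u · r_u = 16,
  F = r_u · r_v = 0,
  G = r_v · r_v = 1.
Evaluating at (u, v) = (0, -9/2): E = 16, F = 0, G = 1.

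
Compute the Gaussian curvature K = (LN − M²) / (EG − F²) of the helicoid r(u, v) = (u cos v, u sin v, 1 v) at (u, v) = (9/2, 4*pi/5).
K = -16/7225

Coefficients of the first fundamental form: E = 1, F = 0, G = u^2 + 1.
Coefficients of the second fundamental form: L = 0, M = -1/sqrt(u^2 + 1), N = 0.
Assemble K = (LN − M²)/(EG − F²) = -1/(u^2 + 1)^2. At (u, v) = (9/2, 4*pi/5): K = -16/7225.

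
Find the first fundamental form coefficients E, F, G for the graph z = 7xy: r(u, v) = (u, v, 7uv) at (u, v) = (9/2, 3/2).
E = 445/4;  F = 1323/4;  G = 3973/4

Partials: r_u = (1, 0, 7*v), r_v = (0, 1, 7*u). As functions of (u, v):
  E = r_u · r_u = 49*v^2 + 1,
  F = r_u · r_v = 49*u*v,
  G = r_v · r_v = 49*u^2 + 1.
Evaluating at (u, v) = (9/2, 3/2): E = 445/4, F = 1323/4, G = 3973/4.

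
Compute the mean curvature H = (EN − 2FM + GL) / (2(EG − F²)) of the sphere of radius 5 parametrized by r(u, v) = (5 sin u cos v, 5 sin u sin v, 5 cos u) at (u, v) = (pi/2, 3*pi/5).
H = -1/5

With E = 25, F = 0, G = 25*sin(u)^2, L = -5*sin(u)/Abs(sin(u)), M = 0, N = -5*sin(u)^3/Abs(sin(u)), assemble
  H = (EN − 2FM + GL) / (2(EG − F²)) = -sin(u)/(5*Abs(sin(u))).
At (u, v) = (pi/2, 3*pi/5): H = -1/5.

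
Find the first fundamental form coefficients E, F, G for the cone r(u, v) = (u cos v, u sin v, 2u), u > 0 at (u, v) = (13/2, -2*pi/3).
E = 5;  F = 0;  G = 169/4

Partials: r_u = (cos(v), sin(v), 2), r_v = (-u*sin(v), u*cos(v), 0). As functions of (u, v):
  E = r_u · r_u = 5,
  F = r_u · r_v = 0,
  G = r_v · r_v = u^2.
Evaluating at (u, v) = (13/2, -2*pi/3): E = 5, F = 0, G = 169/4.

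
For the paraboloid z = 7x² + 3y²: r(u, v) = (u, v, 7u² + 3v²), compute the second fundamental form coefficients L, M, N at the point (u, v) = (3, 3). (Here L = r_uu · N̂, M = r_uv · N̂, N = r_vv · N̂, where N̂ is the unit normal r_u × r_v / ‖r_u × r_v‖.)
L = 14*sqrt(2089)/2089;  M = 0;  N = 6*sqrt(2089)/2089

Compute the unit normal N̂(u, v) = (-14*u/sqrt(196*u^2 + 36*v^2 + 1), -6*v/sqrt(196*u^2 + 36*v^2 + 1), 1/sqrt(196*u^2 + 36*v^2 + 1)), and the second partials r_uu, r_uv, r_vv. Take dot products:
  L(u, v) = r_uu · N̂ = 14/sqrt(196*u^2 + 36*v^2 + 1),
  M(u, v) = r_uv · N̂ = 0,
  N(u, v) = r_vv · N̂ = 6/sqrt(196*u^2 + 36*v^2 + 1).
Evaluating at (u, v) = (3, 3):
  L = 14*sqrt(2089)/2089, M = 0, N = 6*sqrt(2089)/2089.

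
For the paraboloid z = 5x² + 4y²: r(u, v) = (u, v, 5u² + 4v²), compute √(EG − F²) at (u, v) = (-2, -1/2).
√(EG − F²)|_{(-2, -1/2)} = sqrt(417)

E = 100*u^2 + 1, F = 80*u*v, G = 64*v^2 + 1; EG − F² = 100*u^2 + 64*v^2 + 1; √(EG − F²) = sqrt(100*u^2 + 64*v^2 + 1). At the given point: sqrt(417).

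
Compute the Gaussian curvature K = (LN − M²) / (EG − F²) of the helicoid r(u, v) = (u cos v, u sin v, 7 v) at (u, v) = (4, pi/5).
K = -49/4225

Coefficients of the first fundamental form: E = 1, F = 0, G = u^2 + 49.
Coefficients of the second fundamental form: L = 0, M = -7/sqrt(u^2 + 49), N = 0.
Assemble K = (LN − M²)/(EG − F²) = -49/(u^2 + 49)^2. At (u, v) = (4, pi/5): K = -49/4225.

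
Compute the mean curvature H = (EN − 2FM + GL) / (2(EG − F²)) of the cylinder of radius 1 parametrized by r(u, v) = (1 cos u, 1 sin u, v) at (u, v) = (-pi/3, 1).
H = -1/2

With E = 1, F = 0, G = 1, L = -1, M = 0, N = 0, assemble
  H = (EN − 2FM + GL) / (2(EG − F²)) = -1/2.
At (u, v) = (-pi/3, 1): H = -1/2.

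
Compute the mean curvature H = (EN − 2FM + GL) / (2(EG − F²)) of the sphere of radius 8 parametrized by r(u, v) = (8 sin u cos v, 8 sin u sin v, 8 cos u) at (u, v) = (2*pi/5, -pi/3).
H = -1/8

With E = 64, F = 0, G = 64*sin(u)^2, L = -8*sin(u)/Abs(sin(u)), M = 0, N = -8*sin(u)^3/Abs(sin(u)), assemble
  H = (EN − 2FM + GL) / (2(EG − F²)) = -sin(u)/(8*Abs(sin(u))).
At (u, v) = (2*pi/5, -pi/3): H = -1/8.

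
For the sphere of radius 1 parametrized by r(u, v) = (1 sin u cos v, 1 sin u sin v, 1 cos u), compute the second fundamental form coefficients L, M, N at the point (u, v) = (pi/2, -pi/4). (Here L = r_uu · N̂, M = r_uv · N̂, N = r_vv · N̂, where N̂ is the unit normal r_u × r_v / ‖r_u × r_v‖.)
L = -1;  M = 0;  N = -1

Compute the unit normal N̂(u, v) = (sin(u)^2*cos(v)/Abs(sin(u)), sin(u)^2*sin(v)/Abs(sin(u)), sin(2*u)/(2*Abs(sin(u)))), and the second partials r_uu, r_uv, r_vv. Take dot products:
  L(u, v) = r_uu · N̂ = -sin(u)/Abs(sin(u)),
  M(u, v) = r_uv · N̂ = 0,
  N(u, v) = r_vv · N̂ = -sin(u)^3/Abs(sin(u)).
Evaluating at (u, v) = (pi/2, -pi/4):
  L = -1, M = 0, N = -1.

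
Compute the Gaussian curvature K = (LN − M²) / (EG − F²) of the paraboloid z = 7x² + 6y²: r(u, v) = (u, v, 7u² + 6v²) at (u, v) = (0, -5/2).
K = 168/811801

Coefficients of the first fundamental form: E = 196*u^2 + 1, F = 168*u*v, G = 144*v^2 + 1.
Coefficients of the second fundamental form: L = 14/sqrt(196*u^2 + 144*v^2 + 1), M = 0, N = 12/sqrt(196*u^2 + 144*v^2 + 1).
Assemble K = (LN − M²)/(EG − F²) = 168/(38416*u^4 + 56448*u^2*v^2 + 392*u^2 + 20736*v^4 + 288*v^2 + 1). At (u, v) = (0, -5/2): K = 168/811801.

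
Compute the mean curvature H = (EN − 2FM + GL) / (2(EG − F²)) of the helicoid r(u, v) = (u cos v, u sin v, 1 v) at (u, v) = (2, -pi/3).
H = 0

With E = 1, F = 0, G = u^2 + 1, L = 0, M = -1/sqrt(u^2 + 1), N = 0, assemble
  H = (EN − 2FM + GL) / (2(EG − F²)) = 0.
At (u, v) = (2, -pi/3): H = 0.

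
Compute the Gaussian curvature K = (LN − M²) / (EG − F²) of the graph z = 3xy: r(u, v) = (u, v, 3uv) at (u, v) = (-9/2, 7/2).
K = -36/344569

Coefficients of the first fundamental form: E = 9*v^2 + 1, F = 9*u*v, G = 9*u^2 + 1.
Coefficients of the second fundamental form: L = 0, M = 3/sqrt(9*u^2 + 9*v^2 + 1), N = 0.
Assemble K = (LN − M²)/(EG − F²) = -9/(81*u^4 + 162*u^2*v^2 + 18*u^2 + 81*v^4 + 18*v^2 + 1). At (u, v) = (-9/2, 7/2): K = -36/344569.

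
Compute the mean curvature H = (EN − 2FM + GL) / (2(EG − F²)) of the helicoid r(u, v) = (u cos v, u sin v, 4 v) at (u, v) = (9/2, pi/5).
H = 0

With E = 1, F = 0, G = u^2 + 16, L = 0, M = -4/sqrt(u^2 + 16), N = 0, assemble
  H = (EN − 2FM + GL) / (2(EG − F²)) = 0.
At (u, v) = (9/2, pi/5): H = 0.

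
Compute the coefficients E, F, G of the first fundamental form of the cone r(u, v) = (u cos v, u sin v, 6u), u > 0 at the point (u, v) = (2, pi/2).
E = 37;  F = 0;  G = 4

Partials: r_u = (cos(v), sin(v), 6), r_v = (-u*sin(v), u*cos(v), 0). As functions of (u, v):
  E = r_u · r_u = 37,
  F = r_u · r_v = 0,
  G = r_v · r_v = u^2.
Evaluating at (u, v) = (2, pi/2): E = 37, F = 0, G = 4.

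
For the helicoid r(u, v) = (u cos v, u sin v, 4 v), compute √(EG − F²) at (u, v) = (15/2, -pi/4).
√(EG − F²)|_{(15/2, -pi/4)} = 17/2

E = 1, F = 0, G = u^2 + 16; EG − F² = u^2 + 16; √(EG − F²) = sqrt(u^2 + 16). At the given point: 17/2.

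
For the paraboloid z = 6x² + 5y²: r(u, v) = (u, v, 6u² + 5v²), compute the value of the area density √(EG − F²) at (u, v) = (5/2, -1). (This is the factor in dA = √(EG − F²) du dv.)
√(EG − F²)|_{(5/2, -1)} = sqrt(1001)

E = 144*u^2 + 1, F = 120*u*v, G = 100*v^2 + 1, so EG − F² = 144*u^2 + 100*v^2 + 1. Taking the positive square root: √(EG − F²) = sqrt(144*u^2 + 100*v^2 + 1). At (u, v) = (5/2, -1): sqrt(1001).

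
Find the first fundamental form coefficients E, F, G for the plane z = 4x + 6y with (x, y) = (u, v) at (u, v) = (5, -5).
E = 17;  F = 24;  G = 37

Partials: r_u = (1, 0, 4), r_v = (0, 1, 6). As functions of (u, v):
  E = r_u · r_u = 17,
  F = r_u · r_v = 24,
  G = r_v · r_v = 37.
Evaluating at (u, v) = (5, -5): E = 17, F = 24, G = 37.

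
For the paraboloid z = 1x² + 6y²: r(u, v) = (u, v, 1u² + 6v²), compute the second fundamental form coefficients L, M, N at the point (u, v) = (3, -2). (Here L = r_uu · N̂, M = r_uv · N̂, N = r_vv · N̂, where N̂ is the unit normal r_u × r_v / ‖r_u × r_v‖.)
L = 2*sqrt(613)/613;  M = 0;  N = 12*sqrt(613)/613

Compute the unit normal N̂(u, v) = (-2*u/sqrt(4*u^2 + 144*v^2 + 1), -12*v/sqrt(4*u^2 + 144*v^2 + 1), 1/sqrt(4*u^2 + 144*v^2 + 1)), and the second partials r_uu, r_uv, r_vv. Take dot products:
  L(u, v) = r_uu · N̂ = 2/sqrt(4*u^2 + 144*v^2 + 1),
  M(u, v) = r_uv · N̂ = 0,
  N(u, v) = r_vv · N̂ = 12/sqrt(4*u^2 + 144*v^2 + 1).
Evaluating at (u, v) = (3, -2):
  L = 2*sqrt(613)/613, M = 0, N = 12*sqrt(613)/613.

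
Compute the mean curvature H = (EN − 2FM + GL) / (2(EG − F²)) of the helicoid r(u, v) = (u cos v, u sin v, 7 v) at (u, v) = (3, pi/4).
H = 0

With E = 1, F = 0, G = u^2 + 49, L = 0, M = -7/sqrt(u^2 + 49), N = 0, assemble
  H = (EN − 2FM + GL) / (2(EG − F²)) = 0.
At (u, v) = (3, pi/4): H = 0.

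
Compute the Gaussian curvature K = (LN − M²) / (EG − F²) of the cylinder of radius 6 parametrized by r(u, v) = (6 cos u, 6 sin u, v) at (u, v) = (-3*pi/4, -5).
K = 0

Coefficients of the first fundamental form: E = 36, F = 0, G = 1.
Coefficients of the second fundamental form: L = -6, M = 0, N = 0.
Assemble K = (LN − M²)/(EG − F²) = 0. At (u, v) = (-3*pi/4, -5): K = 0.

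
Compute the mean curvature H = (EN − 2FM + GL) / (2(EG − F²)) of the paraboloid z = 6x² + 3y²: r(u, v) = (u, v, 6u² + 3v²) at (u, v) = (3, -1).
H = 4113*sqrt(1333)/1776889

With E = 144*u^2 + 1, F = 72*u*v, G = 36*v^2 + 1, L = 12/sqrt(144*u^2 + 36*v^2 + 1), M = 0, N = 6/sqrt(144*u^2 + 36*v^2 + 1), assemble
  H = (EN − 2FM + GL) / (2(EG − F²)) = 9*(48*u^2 + 24*v^2 + 1)/(144*u^2 + 36*v^2 + 1)^(3/2).
At (u, v) = (3, -1): H = 4113*sqrt(1333)/1776889.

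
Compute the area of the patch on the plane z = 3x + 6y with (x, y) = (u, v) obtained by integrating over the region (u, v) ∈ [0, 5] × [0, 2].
Area = 10*sqrt(46)

Area = ∫∫ √(EG − F²) du dv with √(EG − F²) = sqrt(46). Integrating over [0, 5] × [0, 2] gives 10*sqrt(46).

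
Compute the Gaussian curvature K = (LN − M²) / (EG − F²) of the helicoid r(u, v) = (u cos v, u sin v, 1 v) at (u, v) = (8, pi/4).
K = -1/4225

Coefficients of the first fundamental form: E = 1, F = 0, G = u^2 + 1.
Coefficients of the second fundamental form: L = 0, M = -1/sqrt(u^2 + 1), N = 0.
Assemble K = (LN − M²)/(EG − F²) = -1/(u^2 + 1)^2. At (u, v) = (8, pi/4): K = -1/4225.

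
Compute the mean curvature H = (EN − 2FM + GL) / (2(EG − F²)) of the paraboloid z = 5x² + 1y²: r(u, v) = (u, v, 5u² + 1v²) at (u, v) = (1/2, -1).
H = 17*sqrt(30)/300

With E = 100*u^2 + 1, F = 20*u*v, G = 4*v^2 + 1, L = 10/sqrt(100*u^2 + 4*v^2 + 1), M = 0, N = 2/sqrt(100*u^2 + 4*v^2 + 1), assemble
  H = (EN − 2FM + GL) / (2(EG − F²)) = 2*(50*u^2 + 10*v^2 + 3)/(100*u^2 + 4*v^2 + 1)^(3/2).
At (u, v) = (1/2, -1): H = 17*sqrt(30)/300.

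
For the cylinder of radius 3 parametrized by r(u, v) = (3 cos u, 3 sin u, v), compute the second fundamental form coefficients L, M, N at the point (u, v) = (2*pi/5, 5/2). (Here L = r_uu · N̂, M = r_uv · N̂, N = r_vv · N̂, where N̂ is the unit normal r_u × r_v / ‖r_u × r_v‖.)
L = -3;  M = 0;  N = 0

Compute the unit normal N̂(u, v) = (cos(u), sin(u), 0), and the second partials r_uu, r_uv, r_vv. Take dot products:
  L(u, v) = r_uu · N̂ = -3,
  M(u, v) = r_uv · N̂ = 0,
  N(u, v) = r_vv · N̂ = 0.
Evaluating at (u, v) = (2*pi/5, 5/2):
  L = -3, M = 0, N = 0.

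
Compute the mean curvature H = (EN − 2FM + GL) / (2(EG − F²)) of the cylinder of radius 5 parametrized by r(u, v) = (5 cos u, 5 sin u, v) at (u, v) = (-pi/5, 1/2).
H = -1/10

With E = 25, F = 0, G = 1, L = -5, M = 0, N = 0, assemble
  H = (EN − 2FM + GL) / (2(EG − F²)) = -1/10.
At (u, v) = (-pi/5, 1/2): H = -1/10.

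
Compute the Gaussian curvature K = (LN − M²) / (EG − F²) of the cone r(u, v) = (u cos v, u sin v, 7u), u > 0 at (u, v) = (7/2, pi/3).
K = 0

Coefficients of the first fundamental form: E = 50, F = 0, G = u^2.
Coefficients of the second fundamental form: L = 0, M = 0, N = 7*sqrt(2)*u^2/(10*Abs(u)).
Assemble K = (LN − M²)/(EG − F²) = 0. At (u, v) = (7/2, pi/3): K = 0.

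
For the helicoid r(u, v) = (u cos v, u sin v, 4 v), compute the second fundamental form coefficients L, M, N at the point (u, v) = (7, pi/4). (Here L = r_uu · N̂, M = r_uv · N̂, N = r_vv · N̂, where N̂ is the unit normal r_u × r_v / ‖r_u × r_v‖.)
L = 0;  M = -4*sqrt(65)/65;  N = 0

Compute the unit normal N̂(u, v) = (4*sin(v)/sqrt(u^2 + 16), -4*cos(v)/sqrt(u^2 + 16), u/sqrt(u^2 + 16)), and the second partials r_uu, r_uv, r_vv. Take dot products:
  L(u, v) = r_uu · N̂ = 0,
  M(u, v) = r_uv · N̂ = -4/sqrt(u^2 + 16),
  N(u, v) = r_vv · N̂ = 0.
Evaluating at (u, v) = (7, pi/4):
  L = 0, M = -4*sqrt(65)/65, N = 0.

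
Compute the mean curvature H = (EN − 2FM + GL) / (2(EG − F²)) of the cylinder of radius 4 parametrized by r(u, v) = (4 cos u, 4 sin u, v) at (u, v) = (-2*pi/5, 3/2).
H = -1/8

With E = 16, F = 0, G = 1, L = -4, M = 0, N = 0, assemble
  H = (EN − 2FM + GL) / (2(EG − F²)) = -1/8.
At (u, v) = (-2*pi/5, 3/2): H = -1/8.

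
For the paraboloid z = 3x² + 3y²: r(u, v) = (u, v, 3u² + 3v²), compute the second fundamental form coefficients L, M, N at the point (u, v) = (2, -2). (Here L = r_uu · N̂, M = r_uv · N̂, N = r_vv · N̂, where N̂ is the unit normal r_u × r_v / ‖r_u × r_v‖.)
L = 6/17;  M = 0;  N = 6/17

Compute the unit normal N̂(u, v) = (-6*u/sqrt(36*u^2 + 36*v^2 + 1), -6*v/sqrt(36*u^2 + 36*v^2 + 1), 1/sqrt(36*u^2 + 36*v^2 + 1)), and the second partials r_uu, r_uv, r_vv. Take dot products:
  L(u, v) = r_uu · N̂ = 6/sqrt(36*u^2 + 36*v^2 + 1),
  M(u, v) = r_uv · N̂ = 0,
  N(u, v) = r_vv · N̂ = 6/sqrt(36*u^2 + 36*v^2 + 1).
Evaluating at (u, v) = (2, -2):
  L = 6/17, M = 0, N = 6/17.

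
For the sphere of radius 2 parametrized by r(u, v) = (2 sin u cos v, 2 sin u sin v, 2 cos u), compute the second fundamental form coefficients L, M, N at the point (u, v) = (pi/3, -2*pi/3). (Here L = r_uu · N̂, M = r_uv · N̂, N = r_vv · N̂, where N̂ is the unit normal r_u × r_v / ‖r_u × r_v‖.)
L = -2;  M = 0;  N = -3/2

Compute the unit normal N̂(u, v) = (sin(u)^2*cos(v)/Abs(sin(u)), sin(u)^2*sin(v)/Abs(sin(u)), sin(2*u)/(2*Abs(sin(u)))), and the second partials r_uu, r_uv, r_vv. Take dot products:
  L(u, v) = r_uu · N̂ = -2*sin(u)/Abs(sin(u)),
  M(u, v) = r_uv · N̂ = 0,
  N(u, v) = r_vv · N̂ = -2*sin(u)^3/Abs(sin(u)).
Evaluating at (u, v) = (pi/3, -2*pi/3):
  L = -2, M = 0, N = -3/2.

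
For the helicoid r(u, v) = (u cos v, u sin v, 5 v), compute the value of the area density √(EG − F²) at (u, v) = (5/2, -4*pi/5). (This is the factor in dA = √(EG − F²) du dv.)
√(EG − F²)|_{(5/2, -4*pi/5)} = 5*sqrt(5)/2

E = 1, F = 0, G = u^2 + 25, so EG − F² = u^2 + 25. Taking the positive square root: √(EG − F²) = sqrt(u^2 + 25). At (u, v) = (5/2, -4*pi/5): 5*sqrt(5)/2.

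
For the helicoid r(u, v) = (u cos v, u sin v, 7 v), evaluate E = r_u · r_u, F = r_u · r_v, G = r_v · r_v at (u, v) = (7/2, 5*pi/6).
E = 1;  F = 0;  G = 245/4

Partials: r_u = (cos(v), sin(v), 0), r_v = (-u*sin(v), u*cos(v), 7). As functions of (u, v):
  E = r_u · r_u = 1,
  F = r_u · r_v = 0,
  G = r_v · r_v = u^2 + 49.
Evaluating at (u, v) = (7/2, 5*pi/6): E = 1, F = 0, G = 245/4.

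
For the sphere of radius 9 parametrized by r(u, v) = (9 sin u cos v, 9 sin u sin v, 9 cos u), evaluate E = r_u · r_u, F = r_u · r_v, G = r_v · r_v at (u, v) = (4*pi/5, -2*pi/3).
E = 81;  F = 0;  G = 405/8 - 81*sqrt(5)/8

Partials: r_u = (9*cos(u)*cos(v), 9*sin(v)*cos(u), -9*sin(u)), r_v = (-9*sin(u)*sin(v), 9*sin(u)*cos(v), 0). As functions of (u, v):
  E = r_u · r_u = 81,
  F = r_u · r_v = 0,
  G = r_v · r_v = 81*sin(u)^2.
Evaluating at (u, v) = (4*pi/5, -2*pi/3): E = 81, F = 0, G = 405/8 - 81*sqrt(5)/8.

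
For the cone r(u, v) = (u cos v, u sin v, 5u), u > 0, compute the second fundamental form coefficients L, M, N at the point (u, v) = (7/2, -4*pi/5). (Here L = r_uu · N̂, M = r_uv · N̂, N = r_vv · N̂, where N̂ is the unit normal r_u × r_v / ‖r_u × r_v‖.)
L = 0;  M = 0;  N = 35*sqrt(26)/52

Compute the unit normal N̂(u, v) = (-5*sqrt(26)*u*cos(v)/(26*Abs(u)), -5*sqrt(26)*u*sin(v)/(26*Abs(u)), sqrt(26)*u/(26*Abs(u))), and the second partials r_uu, r_uv, r_vv. Take dot products:
  L(u, v) = r_uu · N̂ = 0,
  M(u, v) = r_uv · N̂ = 0,
  N(u, v) = r_vv · N̂ = 5*sqrt(26)*u^2/(26*Abs(u)).
Evaluating at (u, v) = (7/2, -4*pi/5):
  L = 0, M = 0, N = 35*sqrt(26)/52.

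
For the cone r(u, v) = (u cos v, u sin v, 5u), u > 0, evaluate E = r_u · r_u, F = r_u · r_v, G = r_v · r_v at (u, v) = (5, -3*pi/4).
E = 26;  F = 0;  G = 25

Partials: r_u = (cos(v), sin(v), 5), r_v = (-u*sin(v), u*cos(v), 0). As functions of (u, v):
  E = r_u · r_u = 26,
  F = r_u · r_v = 0,
  G = r_v · r_v = u^2.
Evaluating at (u, v) = (5, -3*pi/4): E = 26, F = 0, G = 25.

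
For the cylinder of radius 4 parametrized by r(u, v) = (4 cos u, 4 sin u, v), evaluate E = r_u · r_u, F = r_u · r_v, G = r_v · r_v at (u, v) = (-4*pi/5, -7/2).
E = 16;  F = 0;  G = 1

Partials: r_u = (-4*sin(u), 4*cos(u), 0), r_v = (0, 0, 1). As functions of (u, v):
  E = r_u · r_u = 16,
  F = r_u · r_v = 0,
  G = r_v · r_v = 1.
Evaluating at (u, v) = (-4*pi/5, -7/2): E = 16, F = 0, G = 1.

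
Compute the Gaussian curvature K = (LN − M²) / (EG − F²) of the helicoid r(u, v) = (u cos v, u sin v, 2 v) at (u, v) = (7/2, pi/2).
K = -64/4225

Coefficients of the first fundamental form: E = 1, F = 0, G = u^2 + 4.
Coefficients of the second fundamental form: L = 0, M = -2/sqrt(u^2 + 4), N = 0.
Assemble K = (LN − M²)/(EG − F²) = -4/(u^2 + 4)^2. At (u, v) = (7/2, pi/2): K = -64/4225.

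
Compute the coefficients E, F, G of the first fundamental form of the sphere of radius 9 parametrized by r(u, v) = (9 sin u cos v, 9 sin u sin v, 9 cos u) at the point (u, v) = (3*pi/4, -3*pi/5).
E = 81;  F = 0;  G = 81/2

Partials: r_u = (9*cos(u)*cos(v), 9*sin(v)*cos(u), -9*sin(u)), r_v = (-9*sin(u)*sin(v), 9*sin(u)*cos(v), 0). As functions of (u, v):
  E = r_u · r_u = 81,
  F = r_u · r_v = 0,
  G = r_v · r_v = 81*sin(u)^2.
Evaluating at (u, v) = (3*pi/4, -3*pi/5): E = 81, F = 0, G = 81/2.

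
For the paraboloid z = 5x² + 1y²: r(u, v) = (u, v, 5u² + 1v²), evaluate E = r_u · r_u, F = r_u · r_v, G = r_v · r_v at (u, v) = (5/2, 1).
E = 626;  F = 50;  G = 5

Partials: r_u = (1, 0, 10*u), r_v = (0, 1, 2*v). As functions of (u, v):
  E = r_u · r_u = 100*u^2 + 1,
  F = r_u · r_v = 20*u*v,
  G = r_v · r_v = 4*v^2 + 1.
Evaluating at (u, v) = (5/2, 1): E = 626, F = 50, G = 5.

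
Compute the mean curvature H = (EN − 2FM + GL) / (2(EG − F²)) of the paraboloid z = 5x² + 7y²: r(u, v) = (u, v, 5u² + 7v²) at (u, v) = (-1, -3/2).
H = 2917*sqrt(542)/293764

With E = 100*u^2 + 1, F = 140*u*v, G = 196*v^2 + 1, L = 10/sqrt(100*u^2 + 196*v^2 + 1), M = 0, N = 14/sqrt(100*u^2 + 196*v^2 + 1), assemble
  H = (EN − 2FM + GL) / (2(EG − F²)) = 4*(175*u^2 + 245*v^2 + 3)/(100*u^2 + 196*v^2 + 1)^(3/2).
At (u, v) = (-1, -3/2): H = 2917*sqrt(542)/293764.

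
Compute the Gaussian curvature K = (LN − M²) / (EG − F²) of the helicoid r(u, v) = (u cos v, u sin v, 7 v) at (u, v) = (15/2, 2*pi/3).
K = -784/177241

Coefficients of the first fundamental form: E = 1, F = 0, G = u^2 + 49.
Coefficients of the second fundamental form: L = 0, M = -7/sqrt(u^2 + 49), N = 0.
Assemble K = (LN − M²)/(EG − F²) = -49/(u^2 + 49)^2. At (u, v) = (15/2, 2*pi/3): K = -784/177241.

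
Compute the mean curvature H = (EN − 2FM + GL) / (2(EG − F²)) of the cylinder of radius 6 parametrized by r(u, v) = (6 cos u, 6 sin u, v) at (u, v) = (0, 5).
H = -1/12

With E = 36, F = 0, G = 1, L = -6, M = 0, N = 0, assemble
  H = (EN − 2FM + GL) / (2(EG − F²)) = -1/12.
At (u, v) = (0, 5): H = -1/12.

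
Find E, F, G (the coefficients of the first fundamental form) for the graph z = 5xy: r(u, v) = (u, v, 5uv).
E = 25*v^2 + 1;  F = 25*u*v;  G = 25*u^2 + 1

Compute partials: r_u = (1, 0, 5*v), r_v = (0, 1, 5*u). Then
  E = r_u · r_u = 25*v^2 + 1,
  F = r_u · r_v = 25*u*v,
  G = r_v · r_v = 25*u^2 + 1.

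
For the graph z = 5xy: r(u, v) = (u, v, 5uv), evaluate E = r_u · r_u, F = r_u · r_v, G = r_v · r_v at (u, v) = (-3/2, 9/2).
E = 2029/4;  F = -675/4;  G = 229/4

Partials: r_u = (1, 0, 5*v), r_v = (0, 1, 5*u). As functions of (u, v):
  E = r_u · r_u = 25*v^2 + 1,
  F = r_u · r_v = 25*u*v,
  G = r_v · r_v = 25*u^2 + 1.
Evaluating at (u, v) = (-3/2, 9/2): E = 2029/4, F = -675/4, G = 229/4.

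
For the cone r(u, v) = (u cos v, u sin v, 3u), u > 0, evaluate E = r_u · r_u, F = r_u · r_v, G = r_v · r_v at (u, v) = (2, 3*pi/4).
E = 10;  F = 0;  G = 4

Partials: r_u = (cos(v), sin(v), 3), r_v = (-u*sin(v), u*cos(v), 0). As functions of (u, v):
  E = r_u · r_u = 10,
  F = r_u · r_v = 0,
  G = r_v · r_v = u^2.
Evaluating at (u, v) = (2, 3*pi/4): E = 10, F = 0, G = 4.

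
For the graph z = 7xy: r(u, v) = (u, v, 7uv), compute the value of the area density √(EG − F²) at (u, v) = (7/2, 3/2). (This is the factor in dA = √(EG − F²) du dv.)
√(EG − F²)|_{(7/2, 3/2)} = sqrt(2846)/2

E = 49*v^2 + 1, F = 49*u*v, G = 49*u^2 + 1, so EG − F² = 49*u^2 + 49*v^2 + 1. Taking the positive square root: √(EG − F²) = sqrt(49*u^2 + 49*v^2 + 1). At (u, v) = (7/2, 3/2): sqrt(2846)/2.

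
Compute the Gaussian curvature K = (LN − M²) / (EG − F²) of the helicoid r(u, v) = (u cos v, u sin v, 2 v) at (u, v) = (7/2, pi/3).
K = -64/4225

Coefficients of the first fundamental form: E = 1, F = 0, G = u^2 + 4.
Coefficients of the second fundamental form: L = 0, M = -2/sqrt(u^2 + 4), N = 0.
Assemble K = (LN − M²)/(EG − F²) = -4/(u^2 + 4)^2. At (u, v) = (7/2, pi/3): K = -64/4225.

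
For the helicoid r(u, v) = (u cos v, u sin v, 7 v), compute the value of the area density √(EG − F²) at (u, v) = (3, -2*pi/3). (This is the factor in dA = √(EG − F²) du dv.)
√(EG − F²)|_{(3, -2*pi/3)} = sqrt(58)

E = 1, F = 0, G = u^2 + 49, so EG − F² = u^2 + 49. Taking the positive square root: √(EG − F²) = sqrt(u^2 + 49). At (u, v) = (3, -2*pi/3): sqrt(58).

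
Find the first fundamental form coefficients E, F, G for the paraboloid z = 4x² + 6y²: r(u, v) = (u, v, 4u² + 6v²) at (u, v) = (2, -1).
E = 257;  F = -192;  G = 145

Partials: r_u = (1, 0, 8*u), r_v = (0, 1, 12*v). As functions of (u, v):
  E = r_u · r_u = 64*u^2 + 1,
  F = r_u · r_v = 96*u*v,
  G = r_v · r_v = 144*v^2 + 1.
Evaluating at (u, v) = (2, -1): E = 257, F = -192, G = 145.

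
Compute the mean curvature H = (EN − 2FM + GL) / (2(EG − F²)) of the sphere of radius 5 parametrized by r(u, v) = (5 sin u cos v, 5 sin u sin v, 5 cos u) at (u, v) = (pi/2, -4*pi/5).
H = -1/5

With E = 25, F = 0, G = 25*sin(u)^2, L = -5*sin(u)/Abs(sin(u)), M = 0, N = -5*sin(u)^3/Abs(sin(u)), assemble
  H = (EN − 2FM + GL) / (2(EG − F²)) = -sin(u)/(5*Abs(sin(u))).
At (u, v) = (pi/2, -4*pi/5): H = -1/5.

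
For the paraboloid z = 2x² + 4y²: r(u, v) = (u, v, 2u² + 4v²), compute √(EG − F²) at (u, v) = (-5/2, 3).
√(EG − F²)|_{(-5/2, 3)} = sqrt(677)

E = 16*u^2 + 1, F = 32*u*v, G = 64*v^2 + 1; EG − F² = 16*u^2 + 64*v^2 + 1; √(EG − F²) = sqrt(16*u^2 + 64*v^2 + 1). At the given point: sqrt(677).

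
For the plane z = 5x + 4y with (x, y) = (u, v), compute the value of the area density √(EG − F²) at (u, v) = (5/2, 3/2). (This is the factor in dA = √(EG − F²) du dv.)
√(EG − F²)|_{(5/2, 3/2)} = sqrt(42)

E = 26, F = 20, G = 17, so EG − F² = 42. Taking the positive square root: √(EG − F²) = sqrt(42). At (u, v) = (5/2, 3/2): sqrt(42).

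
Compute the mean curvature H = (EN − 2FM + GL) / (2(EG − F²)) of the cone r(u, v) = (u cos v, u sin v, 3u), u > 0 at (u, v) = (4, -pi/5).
H = 3*sqrt(10)/80

With E = 10, F = 0, G = u^2, L = 0, M = 0, N = 3*sqrt(10)*u^2/(10*Abs(u)), assemble
  H = (EN − 2FM + GL) / (2(EG − F²)) = 3*sqrt(10)/(20*Abs(u)).
At (u, v) = (4, -pi/5): H = 3*sqrt(10)/80.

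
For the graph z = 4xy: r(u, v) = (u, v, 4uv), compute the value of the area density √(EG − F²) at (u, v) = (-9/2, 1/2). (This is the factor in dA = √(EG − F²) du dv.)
√(EG − F²)|_{(-9/2, 1/2)} = sqrt(329)

E = 16*v^2 + 1, F = 16*u*v, G = 16*u^2 + 1, so EG − F² = 16*u^2 + 16*v^2 + 1. Taking the positive square root: √(EG − F²) = sqrt(16*u^2 + 16*v^2 + 1). At (u, v) = (-9/2, 1/2): sqrt(329).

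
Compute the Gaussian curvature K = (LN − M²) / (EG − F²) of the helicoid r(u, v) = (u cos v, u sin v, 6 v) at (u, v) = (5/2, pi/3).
K = -576/28561

Coefficients of the first fundamental form: E = 1, F = 0, G = u^2 + 36.
Coefficients of the second fundamental form: L = 0, M = -6/sqrt(u^2 + 36), N = 0.
Assemble K = (LN − M²)/(EG − F²) = -36/(u^2 + 36)^2. At (u, v) = (5/2, pi/3): K = -576/28561.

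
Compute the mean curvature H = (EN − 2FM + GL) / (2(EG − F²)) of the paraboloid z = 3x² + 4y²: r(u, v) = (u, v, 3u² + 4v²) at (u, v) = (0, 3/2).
H = 439*sqrt(145)/21025

With E = 36*u^2 + 1, F = 48*u*v, G = 64*v^2 + 1, L = 6/sqrt(36*u^2 + 64*v^2 + 1), M = 0, N = 8/sqrt(36*u^2 + 64*v^2 + 1), assemble
  H = (EN − 2FM + GL) / (2(EG − F²)) = (144*u^2 + 192*v^2 + 7)/(36*u^2 + 64*v^2 + 1)^(3/2).
At (u, v) = (0, 3/2): H = 439*sqrt(145)/21025.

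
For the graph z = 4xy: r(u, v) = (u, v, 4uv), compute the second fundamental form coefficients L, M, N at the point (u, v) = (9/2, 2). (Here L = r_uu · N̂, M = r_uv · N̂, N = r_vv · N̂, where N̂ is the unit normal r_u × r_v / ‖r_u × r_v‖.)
L = 0;  M = 4*sqrt(389)/389;  N = 0

Compute the unit normal N̂(u, v) = (-4*v/sqrt(16*u^2 + 16*v^2 + 1), -4*u/sqrt(16*u^2 + 16*v^2 + 1), 1/sqrt(16*u^2 + 16*v^2 + 1)), and the second partials r_uu, r_uv, r_vv. Take dot products:
  L(u, v) = r_uu · N̂ = 0,
  M(u, v) = r_uv · N̂ = 4/sqrt(16*u^2 + 16*v^2 + 1),
  N(u, v) = r_vv · N̂ = 0.
Evaluating at (u, v) = (9/2, 2):
  L = 0, M = 4*sqrt(389)/389, N = 0.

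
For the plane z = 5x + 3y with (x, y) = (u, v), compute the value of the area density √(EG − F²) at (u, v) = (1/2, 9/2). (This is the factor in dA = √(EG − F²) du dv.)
√(EG − F²)|_{(1/2, 9/2)} = sqrt(35)

E = 26, F = 15, G = 10, so EG − F² = 35. Taking the positive square root: √(EG − F²) = sqrt(35). At (u, v) = (1/2, 9/2): sqrt(35).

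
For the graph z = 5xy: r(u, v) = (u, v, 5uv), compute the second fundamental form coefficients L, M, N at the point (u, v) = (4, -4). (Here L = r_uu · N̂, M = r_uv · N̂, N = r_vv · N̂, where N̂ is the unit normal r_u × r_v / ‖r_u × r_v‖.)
L = 0;  M = 5*sqrt(89)/267;  N = 0

Compute the unit normal N̂(u, v) = (-5*v/sqrt(25*u^2 + 25*v^2 + 1), -5*u/sqrt(25*u^2 + 25*v^2 + 1), 1/sqrt(25*u^2 + 25*v^2 + 1)), and the second partials r_uu, r_uv, r_vv. Take dot products:
  L(u, v) = r_uu · N̂ = 0,
  M(u, v) = r_uv · N̂ = 5/sqrt(25*u^2 + 25*v^2 + 1),
  N(u, v) = r_vv · N̂ = 0.
Evaluating at (u, v) = (4, -4):
  L = 0, M = 5*sqrt(89)/267, N = 0.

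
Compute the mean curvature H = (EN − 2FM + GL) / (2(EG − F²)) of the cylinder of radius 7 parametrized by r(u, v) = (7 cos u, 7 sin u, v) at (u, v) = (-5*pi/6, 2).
H = -1/14

With E = 49, F = 0, G = 1, L = -7, M = 0, N = 0, assemble
  H = (EN − 2FM + GL) / (2(EG − F²)) = -1/14.
At (u, v) = (-5*pi/6, 2): H = -1/14.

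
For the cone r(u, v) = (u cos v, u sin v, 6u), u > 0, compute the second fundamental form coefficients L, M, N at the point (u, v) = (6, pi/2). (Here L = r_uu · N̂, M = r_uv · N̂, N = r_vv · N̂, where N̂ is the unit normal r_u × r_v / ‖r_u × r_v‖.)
L = 0;  M = 0;  N = 36*sqrt(37)/37

Compute the unit normal N̂(u, v) = (-6*sqrt(37)*u*cos(v)/(37*Abs(u)), -6*sqrt(37)*u*sin(v)/(37*Abs(u)), sqrt(37)*u/(37*Abs(u))), and the second partials r_uu, r_uv, r_vv. Take dot products:
  L(u, v) = r_uu · N̂ = 0,
  M(u, v) = r_uv · N̂ = 0,
  N(u, v) = r_vv · N̂ = 6*sqrt(37)*u^2/(37*Abs(u)).
Evaluating at (u, v) = (6, pi/2):
  L = 0, M = 0, N = 36*sqrt(37)/37.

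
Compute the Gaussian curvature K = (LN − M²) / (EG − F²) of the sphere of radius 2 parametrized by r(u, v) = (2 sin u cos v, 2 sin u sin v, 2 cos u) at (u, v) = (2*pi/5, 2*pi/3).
K = 1/4

Coefficients of the first fundamental form: E = 4, F = 0, G = 4*sin(u)^2.
Coefficients of the second fundamental form: L = -2*sin(u)/Abs(sin(u)), M = 0, N = -2*sin(u)^3/Abs(sin(u)).
Assemble K = (LN − M²)/(EG − F²) = 1/4. At (u, v) = (2*pi/5, 2*pi/3): K = 1/4.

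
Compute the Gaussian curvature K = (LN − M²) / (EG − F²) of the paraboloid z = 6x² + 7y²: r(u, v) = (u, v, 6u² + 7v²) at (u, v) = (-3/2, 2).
K = 168/1229881

Coefficients of the first fundamental form: E = 144*u^2 + 1, F = 168*u*v, G = 196*v^2 + 1.
Coefficients of the second fundamental form: L = 12/sqrt(144*u^2 + 196*v^2 + 1), M = 0, N = 14/sqrt(144*u^2 + 196*v^2 + 1).
Assemble K = (LN − M²)/(EG − F²) = 168/(20736*u^4 + 56448*u^2*v^2 + 288*u^2 + 38416*v^4 + 392*v^2 + 1). At (u, v) = (-3/2, 2): K = 168/1229881.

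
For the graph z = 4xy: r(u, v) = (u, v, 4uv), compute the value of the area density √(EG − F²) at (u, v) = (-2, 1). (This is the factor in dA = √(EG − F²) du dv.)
√(EG − F²)|_{(-2, 1)} = 9

E = 16*v^2 + 1, F = 16*u*v, G = 16*u^2 + 1, so EG − F² = 16*u^2 + 16*v^2 + 1. Taking the positive square root: √(EG − F²) = sqrt(16*u^2 + 16*v^2 + 1). At (u, v) = (-2, 1): 9.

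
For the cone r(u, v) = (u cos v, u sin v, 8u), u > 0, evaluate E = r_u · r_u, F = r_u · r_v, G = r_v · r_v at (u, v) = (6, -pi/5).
E = 65;  F = 0;  G = 36

Partials: r_u = (cos(v), sin(v), 8), r_v = (-u*sin(v), u*cos(v), 0). As functions of (u, v):
  E = r_u · r_u = 65,
  F = r_u · r_v = 0,
  G = r_v · r_v = u^2.
Evaluating at (u, v) = (6, -pi/5): E = 65, F = 0, G = 36.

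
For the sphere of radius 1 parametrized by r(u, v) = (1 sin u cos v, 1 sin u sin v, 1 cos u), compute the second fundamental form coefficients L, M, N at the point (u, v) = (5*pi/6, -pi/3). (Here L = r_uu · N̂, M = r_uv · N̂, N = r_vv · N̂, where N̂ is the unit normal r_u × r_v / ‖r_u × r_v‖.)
L = -1;  M = 0;  N = -1/4

Compute the unit normal N̂(u, v) = (sin(u)^2*cos(v)/Abs(sin(u)), sin(u)^2*sin(v)/Abs(sin(u)), sin(2*u)/(2*Abs(sin(u)))), and the second partials r_uu, r_uv, r_vv. Take dot products:
  L(u, v) = r_uu · N̂ = -sin(u)/Abs(sin(u)),
  M(u, v) = r_uv · N̂ = 0,
  N(u, v) = r_vv · N̂ = -sin(u)^3/Abs(sin(u)).
Evaluating at (u, v) = (5*pi/6, -pi/3):
  L = -1, M = 0, N = -1/4.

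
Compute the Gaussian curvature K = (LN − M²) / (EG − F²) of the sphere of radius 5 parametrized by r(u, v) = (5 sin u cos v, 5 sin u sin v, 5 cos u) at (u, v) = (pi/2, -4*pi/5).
K = 1/25

Coefficients of the first fundamental form: E = 25, F = 0, G = 25*sin(u)^2.
Coefficients of the second fundamental form: L = -5*sin(u)/Abs(sin(u)), M = 0, N = -5*sin(u)^3/Abs(sin(u)).
Assemble K = (LN − M²)/(EG − F²) = 1/25. At (u, v) = (pi/2, -4*pi/5): K = 1/25.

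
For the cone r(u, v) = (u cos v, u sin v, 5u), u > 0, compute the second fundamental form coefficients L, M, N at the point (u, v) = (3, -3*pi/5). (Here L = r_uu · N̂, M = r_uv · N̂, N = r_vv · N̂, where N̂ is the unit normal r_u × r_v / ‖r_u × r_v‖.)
L = 0;  M = 0;  N = 15*sqrt(26)/26

Compute the unit normal N̂(u, v) = (-5*sqrt(26)*u*cos(v)/(26*Abs(u)), -5*sqrt(26)*u*sin(v)/(26*Abs(u)), sqrt(26)*u/(26*Abs(u))), and the second partials r_uu, r_uv, r_vv. Take dot products:
  L(u, v) = r_uu · N̂ = 0,
  M(u, v) = r_uv · N̂ = 0,
  N(u, v) = r_vv · N̂ = 5*sqrt(26)*u^2/(26*Abs(u)).
Evaluating at (u, v) = (3, -3*pi/5):
  L = 0, M = 0, N = 15*sqrt(26)/26.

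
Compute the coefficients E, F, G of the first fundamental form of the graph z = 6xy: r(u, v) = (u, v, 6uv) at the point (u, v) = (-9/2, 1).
E = 37;  F = -162;  G = 730

Partials: r_u = (1, 0, 6*v), r_v = (0, 1, 6*u). As functions of (u, v):
  E = r_u · r_u = 36*v^2 + 1,
  F = r_u · r_v = 36*u*v,
  G = r_v · r_v = 36*u^2 + 1.
Evaluating at (u, v) = (-9/2, 1): E = 37, F = -162, G = 730.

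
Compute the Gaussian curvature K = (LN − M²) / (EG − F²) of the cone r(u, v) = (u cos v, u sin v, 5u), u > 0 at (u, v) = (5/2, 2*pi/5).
K = 0

Coefficients of the first fundamental form: E = 26, F = 0, G = u^2.
Coefficients of the second fundamental form: L = 0, M = 0, N = 5*sqrt(26)*u^2/(26*Abs(u)).
Assemble K = (LN − M²)/(EG − F²) = 0. At (u, v) = (5/2, 2*pi/5): K = 0.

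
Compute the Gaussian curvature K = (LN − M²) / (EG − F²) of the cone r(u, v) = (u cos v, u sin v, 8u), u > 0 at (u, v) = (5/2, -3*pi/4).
K = 0

Coefficients of the first fundamental form: E = 65, F = 0, G = u^2.
Coefficients of the second fundamental form: L = 0, M = 0, N = 8*sqrt(65)*u^2/(65*Abs(u)).
Assemble K = (LN − M²)/(EG − F²) = 0. At (u, v) = (5/2, -3*pi/4): K = 0.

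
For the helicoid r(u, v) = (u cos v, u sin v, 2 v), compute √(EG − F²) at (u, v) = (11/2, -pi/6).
√(EG − F²)|_{(11/2, -pi/6)} = sqrt(137)/2

E = 1, F = 0, G = u^2 + 4; EG − F² = u^2 + 4; √(EG − F²) = sqrt(u^2 + 4). At the given point: sqrt(137)/2.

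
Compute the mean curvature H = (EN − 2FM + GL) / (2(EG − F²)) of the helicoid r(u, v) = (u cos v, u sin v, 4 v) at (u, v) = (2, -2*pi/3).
H = 0

With E = 1, F = 0, G = u^2 + 16, L = 0, M = -4/sqrt(u^2 + 16), N = 0, assemble
  H = (EN − 2FM + GL) / (2(EG − F²)) = 0.
At (u, v) = (2, -2*pi/3): H = 0.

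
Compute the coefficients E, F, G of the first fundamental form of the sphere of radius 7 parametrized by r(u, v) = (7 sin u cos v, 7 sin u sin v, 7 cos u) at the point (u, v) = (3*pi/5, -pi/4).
E = 49;  F = 0;  G = 49*sqrt(5)/8 + 245/8

Partials: r_u = (7*cos(u)*cos(v), 7*sin(v)*cos(u), -7*sin(u)), r_v = (-7*sin(u)*sin(v), 7*sin(u)*cos(v), 0). As functions of (u, v):
  E = r_u · r_u = 49,
  F = r_u · r_v = 0,
  G = r_v · r_v = 49*sin(u)^2.
Evaluating at (u, v) = (3*pi/5, -pi/4): E = 49, F = 0, G = 49*sqrt(5)/8 + 245/8.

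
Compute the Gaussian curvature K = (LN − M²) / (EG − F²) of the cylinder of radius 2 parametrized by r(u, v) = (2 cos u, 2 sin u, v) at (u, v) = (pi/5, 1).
K = 0

Coefficients of the first fundamental form: E = 4, F = 0, G = 1.
Coefficients of the second fundamental form: L = -2, M = 0, N = 0.
Assemble K = (LN − M²)/(EG − F²) = 0. At (u, v) = (pi/5, 1): K = 0.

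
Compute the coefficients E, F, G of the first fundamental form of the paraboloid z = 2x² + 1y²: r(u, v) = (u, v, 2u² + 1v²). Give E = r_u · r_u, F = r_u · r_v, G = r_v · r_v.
E = 16*u^2 + 1;  F = 8*u*v;  G = 4*v^2 + 1

Compute partials: r_u = (1, 0, 4*u), r_v = (0, 1, 2*v). Then
  E = r_u · r_u = 16*u^2 + 1,
  F = r_u · r_v = 8*u*v,
  G = r_v · r_v = 4*v^2 + 1.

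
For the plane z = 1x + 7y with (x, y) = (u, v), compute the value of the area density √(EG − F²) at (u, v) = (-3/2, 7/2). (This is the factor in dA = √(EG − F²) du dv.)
√(EG − F²)|_{(-3/2, 7/2)} = sqrt(51)

E = 2, F = 7, G = 50, so EG − F² = 51. Taking the positive square root: √(EG − F²) = sqrt(51). At (u, v) = (-3/2, 7/2): sqrt(51).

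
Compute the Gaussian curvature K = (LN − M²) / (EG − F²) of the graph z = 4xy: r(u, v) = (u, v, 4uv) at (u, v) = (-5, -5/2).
K = -16/251001

Coefficients of the first fundamental form: E = 16*v^2 + 1, F = 16*u*v, G = 16*u^2 + 1.
Coefficients of the second fundamental form: L = 0, M = 4/sqrt(16*u^2 + 16*v^2 + 1), N = 0.
Assemble K = (LN − M²)/(EG − F²) = -16/(256*u^4 + 512*u^2*v^2 + 32*u^2 + 256*v^4 + 32*v^2 + 1). At (u, v) = (-5, -5/2): K = -16/251001.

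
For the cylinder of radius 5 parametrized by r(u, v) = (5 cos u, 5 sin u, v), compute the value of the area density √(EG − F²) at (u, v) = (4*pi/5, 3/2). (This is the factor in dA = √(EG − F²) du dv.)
√(EG − F²)|_{(4*pi/5, 3/2)} = 5

E = 25, F = 0, G = 1, so EG − F² = 25. Taking the positive square root: √(EG − F²) = 5. At (u, v) = (4*pi/5, 3/2): 5.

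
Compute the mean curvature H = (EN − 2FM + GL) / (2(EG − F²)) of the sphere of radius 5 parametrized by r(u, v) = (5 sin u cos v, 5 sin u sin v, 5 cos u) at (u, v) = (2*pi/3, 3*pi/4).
H = -1/5

With E = 25, F = 0, G = 25*sin(u)^2, L = -5*sin(u)/Abs(sin(u)), M = 0, N = -5*sin(u)^3/Abs(sin(u)), assemble
  H = (EN − 2FM + GL) / (2(EG − F²)) = -sin(u)/(5*Abs(sin(u))).
At (u, v) = (2*pi/3, 3*pi/4): H = -1/5.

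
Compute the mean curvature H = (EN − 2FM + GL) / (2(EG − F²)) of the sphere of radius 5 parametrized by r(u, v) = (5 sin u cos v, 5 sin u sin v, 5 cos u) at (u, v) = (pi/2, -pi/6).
H = -1/5

With E = 25, F = 0, G = 25*sin(u)^2, L = -5*sin(u)/Abs(sin(u)), M = 0, N = -5*sin(u)^3/Abs(sin(u)), assemble
  H = (EN − 2FM + GL) / (2(EG − F²)) = -sin(u)/(5*Abs(sin(u))).
At (u, v) = (pi/2, -pi/6): H = -1/5.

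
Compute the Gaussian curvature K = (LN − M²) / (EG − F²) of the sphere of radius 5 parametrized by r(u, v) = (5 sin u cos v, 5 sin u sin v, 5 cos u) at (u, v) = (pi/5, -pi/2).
K = 1/25

Coefficients of the first fundamental form: E = 25, F = 0, G = 25*sin(u)^2.
Coefficients of the second fundamental form: L = -5*sin(u)/Abs(sin(u)), M = 0, N = -5*sin(u)^3/Abs(sin(u)).
Assemble K = (LN − M²)/(EG − F²) = 1/25. At (u, v) = (pi/5, -pi/2): K = 1/25.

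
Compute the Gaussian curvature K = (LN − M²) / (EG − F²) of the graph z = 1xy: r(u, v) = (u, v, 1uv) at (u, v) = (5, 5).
K = -1/2601

Coefficients of the first fundamental form: E = v^2 + 1, F = u*v, G = u^2 + 1.
Coefficients of the second fundamental form: L = 0, M = 1/sqrt(u^2 + v^2 + 1), N = 0.
Assemble K = (LN − M²)/(EG − F²) = 1/((u^2*v^2 - (u^2 + 1)*(v^2 + 1))*(u^2 + v^2 + 1)). At (u, v) = (5, 5): K = -1/2601.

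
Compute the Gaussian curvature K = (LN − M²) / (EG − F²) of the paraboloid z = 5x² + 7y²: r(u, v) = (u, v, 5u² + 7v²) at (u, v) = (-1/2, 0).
K = 35/169

Coefficients of the first fundamental form: E = 100*u^2 + 1, F = 140*u*v, G = 196*v^2 + 1.
Coefficients of the second fundamental form: L = 10/sqrt(100*u^2 + 196*v^2 + 1), M = 0, N = 14/sqrt(100*u^2 + 196*v^2 + 1).
Assemble K = (LN − M²)/(EG − F²) = 140/(10000*u^4 + 39200*u^2*v^2 + 200*u^2 + 38416*v^4 + 392*v^2 + 1). At (u, v) = (-1/2, 0): K = 35/169.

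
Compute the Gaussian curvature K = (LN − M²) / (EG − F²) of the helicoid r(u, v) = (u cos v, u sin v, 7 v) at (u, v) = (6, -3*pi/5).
K = -49/7225

Coefficients of the first fundamental form: E = 1, F = 0, G = u^2 + 49.
Coefficients of the second fundamental form: L = 0, M = -7/sqrt(u^2 + 49), N = 0.
Assemble K = (LN − M²)/(EG − F²) = -49/(u^2 + 49)^2. At (u, v) = (6, -3*pi/5): K = -49/7225.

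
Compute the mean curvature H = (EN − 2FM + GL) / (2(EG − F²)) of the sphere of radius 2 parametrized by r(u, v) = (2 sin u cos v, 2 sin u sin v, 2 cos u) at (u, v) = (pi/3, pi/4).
H = -1/2

With E = 4, F = 0, G = 4*sin(u)^2, L = -2*sin(u)/Abs(sin(u)), M = 0, N = -2*sin(u)^3/Abs(sin(u)), assemble
  H = (EN − 2FM + GL) / (2(EG − F²)) = -sin(u)/(2*Abs(sin(u))).
At (u, v) = (pi/3, pi/4): H = -1/2.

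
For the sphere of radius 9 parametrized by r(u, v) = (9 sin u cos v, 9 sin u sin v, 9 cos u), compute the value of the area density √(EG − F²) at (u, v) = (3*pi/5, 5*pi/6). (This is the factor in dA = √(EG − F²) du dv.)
√(EG − F²)|_{(3*pi/5, 5*pi/6)} = 81*sqrt(2*sqrt(5) + 10)/4

E = 81, F = 0, G = 81*sin(u)^2, so EG − F² = 6561*sin(u)^2. Taking the positive square root: √(EG − F²) = 81*Abs(sin(u)). At (u, v) = (3*pi/5, 5*pi/6): 81*sqrt(2*sqrt(5) + 10)/4.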